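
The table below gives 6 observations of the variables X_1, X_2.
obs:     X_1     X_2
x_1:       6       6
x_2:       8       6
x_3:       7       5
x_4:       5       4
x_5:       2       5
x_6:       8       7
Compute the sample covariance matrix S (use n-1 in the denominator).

Step 1 — column means:
  mean(X_1) = (6 + 8 + 7 + 5 + 2 + 8) / 6 = 36/6 = 6
  mean(X_2) = (6 + 6 + 5 + 4 + 5 + 7) / 6 = 33/6 = 5.5

Step 2 — sample covariance S[i,j] = (1/(n-1)) · Σ_k (x_{k,i} - mean_i) · (x_{k,j} - mean_j), with n-1 = 5.
  S[X_1,X_1] = ((0)·(0) + (2)·(2) + (1)·(1) + (-1)·(-1) + (-4)·(-4) + (2)·(2)) / 5 = 26/5 = 5.2
  S[X_1,X_2] = ((0)·(0.5) + (2)·(0.5) + (1)·(-0.5) + (-1)·(-1.5) + (-4)·(-0.5) + (2)·(1.5)) / 5 = 7/5 = 1.4
  S[X_2,X_2] = ((0.5)·(0.5) + (0.5)·(0.5) + (-0.5)·(-0.5) + (-1.5)·(-1.5) + (-0.5)·(-0.5) + (1.5)·(1.5)) / 5 = 5.5/5 = 1.1

S is symmetric (S[j,i] = S[i,j]). Assembling:

S = [[5.2, 1.4],
 [1.4, 1.1]]


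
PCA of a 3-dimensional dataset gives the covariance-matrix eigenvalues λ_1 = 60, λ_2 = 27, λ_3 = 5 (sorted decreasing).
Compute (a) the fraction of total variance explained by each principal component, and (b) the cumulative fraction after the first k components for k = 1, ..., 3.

Step 1 — total variance = trace(Sigma) = Σ λ_i = 60 + 27 + 5 = 92.

Step 2 — fraction explained by component i = λ_i / Σ λ:
  PC1: 60/92 = 0.6522
  PC2: 27/92 = 0.2935
  PC3: 5/92 = 0.0543

Step 3 — cumulative fraction after k components = (λ_1 + ... + λ_k) / Σ λ:
  k = 1: 60/92 = 0.6522
  k = 2: (60 + 27)/92 = 87/92 = 0.9457
  k = 3: (60 + 27 + 5)/92 = 92/92 = 1

Summary (fraction, with percent):

explained: PC1 0.6522 (65.22%), PC2 0.2935 (29.35%), PC3 0.0543 (5.43%);  cumulative: 0.6522, 0.9457, 1


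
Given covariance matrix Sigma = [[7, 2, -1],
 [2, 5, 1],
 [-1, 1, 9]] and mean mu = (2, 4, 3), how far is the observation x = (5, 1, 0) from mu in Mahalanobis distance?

Step 1 — centre the observation: (x - mu) = (3, -3, -3).

Step 2 — invert Sigma (cofactor / det for 3×3, or solve directly):
  Sigma^{-1} = [[0.1673, -0.0722, 0.0266],
 [-0.0722, 0.2357, -0.0342],
 [0.0266, -0.0342, 0.1179]].

Step 3 — form the quadratic (x - mu)^T · Sigma^{-1} · (x - mu):
  Sigma^{-1} · (x - mu) = (0.6388, -0.8213, -0.1711).
  (x - mu)^T · [Sigma^{-1} · (x - mu)] = (3)·(0.6388) + (-3)·(-0.8213) + (-3)·(-0.1711) = 4.8935.

Step 4 — take square root: d = √(4.8935) ≈ 2.2121.

d(x, mu) = √(4.8935) ≈ 2.2121


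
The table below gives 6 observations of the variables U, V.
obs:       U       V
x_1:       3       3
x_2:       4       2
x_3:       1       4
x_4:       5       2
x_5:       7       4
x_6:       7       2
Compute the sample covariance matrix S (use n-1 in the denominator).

Step 1 — column means:
  mean(U) = (3 + 4 + 1 + 5 + 7 + 7) / 6 = 27/6 = 4.5
  mean(V) = (3 + 2 + 4 + 2 + 4 + 2) / 6 = 17/6 = 2.8333

Step 2 — sample covariance S[i,j] = (1/(n-1)) · Σ_k (x_{k,i} - mean_i) · (x_{k,j} - mean_j), with n-1 = 5.
  S[U,U] = ((-1.5)·(-1.5) + (-0.5)·(-0.5) + (-3.5)·(-3.5) + (0.5)·(0.5) + (2.5)·(2.5) + (2.5)·(2.5)) / 5 = 27.5/5 = 5.5
  S[U,V] = ((-1.5)·(0.1667) + (-0.5)·(-0.8333) + (-3.5)·(1.1667) + (0.5)·(-0.8333) + (2.5)·(1.1667) + (2.5)·(-0.8333)) / 5 = -3.5/5 = -0.7
  S[V,V] = ((0.1667)·(0.1667) + (-0.8333)·(-0.8333) + (1.1667)·(1.1667) + (-0.8333)·(-0.8333) + (1.1667)·(1.1667) + (-0.8333)·(-0.8333)) / 5 = 4.8333/5 = 0.9667

S is symmetric (S[j,i] = S[i,j]). Assembling:

S = [[5.5, -0.7],
 [-0.7, 0.9667]]


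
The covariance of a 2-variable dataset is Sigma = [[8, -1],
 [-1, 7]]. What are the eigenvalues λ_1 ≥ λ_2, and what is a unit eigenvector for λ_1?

Step 1 — characteristic polynomial of 2×2 Sigma:
  det(Sigma - λI) = λ² - trace · λ + det = 0.
  trace = 8 + 7 = 15, det = 8·7 - (-1)² = 55.
Step 2 — discriminant:
  Δ = trace² - 4·det = 225 - 220 = 5.
Step 3 — eigenvalues:
  λ = (trace ± √Δ)/2 = (15 ± 2.2361)/2,
  λ_1 = 8.618,  λ_2 = 6.382.

Step 4 — unit eigenvector for λ_1: solve (Sigma - λ_1 I)v = 0. First row:
  (8 - 8.618)·v_x + (-1)·v_y = 0, i.e. (-0.618)·v_x + (-1)·v_y = 0,
  so v ∝ (b, λ_1 - a) = (-1, 0.618); multiply by -1 so the first entry is positive: u = (1, -0.618).
  ||u|| = √((1)² + (-0.618)²) = √(1.382) ≈ 1.1756,
  v_1 = u/||u|| ≈ (0.8507, -0.5257) (||v_1|| = 1).

λ_1 = 8.618,  λ_2 = 6.382;  v_1 ≈ (0.8507, -0.5257)


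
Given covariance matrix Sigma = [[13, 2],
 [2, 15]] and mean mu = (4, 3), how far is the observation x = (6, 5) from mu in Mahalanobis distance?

Step 1 — centre the observation: (x - mu) = (2, 2).

Step 2 — invert Sigma. det(Sigma) = 13·15 - (2)² = 191.
  Sigma^{-1} = (1/det) · [[d, -b], [-b, a]] = [[0.0785, -0.0105],
 [-0.0105, 0.0681]].

Step 3 — form the quadratic (x - mu)^T · Sigma^{-1} · (x - mu):
  Sigma^{-1} · (x - mu) = (0.1361, 0.1152).
  (x - mu)^T · [Sigma^{-1} · (x - mu)] = (2)·(0.1361) + (2)·(0.1152) = 0.5026.

Step 4 — take square root: d = √(0.5026) ≈ 0.709.

d(x, mu) = √(0.5026) ≈ 0.709


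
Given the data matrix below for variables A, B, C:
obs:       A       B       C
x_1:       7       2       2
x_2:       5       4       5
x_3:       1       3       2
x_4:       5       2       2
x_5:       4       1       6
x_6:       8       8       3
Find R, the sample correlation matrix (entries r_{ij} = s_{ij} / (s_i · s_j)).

Step 1 — column means:
  mean(A) = (7 + 5 + 1 + 5 + 4 + 8) / 6 = 30/6 = 5
  mean(B) = (2 + 4 + 3 + 2 + 1 + 8) / 6 = 20/6 = 3.3333
  mean(C) = (2 + 5 + 2 + 2 + 6 + 3) / 6 = 20/6 = 3.3333

Step 2 — sample variances and covariances s[i,j] = (1/(n-1)) · Σ_k (x_{k,i} - mean_i) · (x_{k,j} - mean_j), with n-1 = 5:
  s[A,A] = ((2)·(2) + (0)·(0) + (-4)·(-4) + (0)·(0) + (-1)·(-1) + (3)·(3)) / 5 = 30/5 = 6
  s[A,B] = ((2)·(-1.3333) + (0)·(0.6667) + (-4)·(-0.3333) + (0)·(-1.3333) + (-1)·(-2.3333) + (3)·(4.6667)) / 5 = 15/5 = 3
  s[A,C] = ((2)·(-1.3333) + (0)·(1.6667) + (-4)·(-1.3333) + (0)·(-1.3333) + (-1)·(2.6667) + (3)·(-0.3333)) / 5 = -1/5 = -0.2
  s[B,B] = ((-1.3333)·(-1.3333) + (0.6667)·(0.6667) + (-0.3333)·(-0.3333) + (-1.3333)·(-1.3333) + (-2.3333)·(-2.3333) + (4.6667)·(4.6667)) / 5 = 31.3333/5 = 6.2667
  s[B,C] = ((-1.3333)·(-1.3333) + (0.6667)·(1.6667) + (-0.3333)·(-1.3333) + (-1.3333)·(-1.3333) + (-2.3333)·(2.6667) + (4.6667)·(-0.3333)) / 5 = -2.6667/5 = -0.5333
  s[C,C] = ((-1.3333)·(-1.3333) + (1.6667)·(1.6667) + (-1.3333)·(-1.3333) + (-1.3333)·(-1.3333) + (2.6667)·(2.6667) + (-0.3333)·(-0.3333)) / 5 = 15.3333/5 = 3.0667
  Sample standard deviations s_i = √(s[i,i]):
  s(A) = √(6) = 2.4495
  s(B) = √(6.2667) = 2.5033
  s(C) = √(3.0667) = 1.7512

Step 3 — r_{ij} = s_{ij} / (s_i · s_j):
  r[A,A] = 1 (diagonal).
  r[A,B] = 3 / (2.4495 · 2.5033) = 3 / 6.1319 = 0.4892
  r[A,C] = -0.2 / (2.4495 · 1.7512) = -0.2 / 4.2895 = -0.0466
  r[B,B] = 1 (diagonal).
  r[B,C] = -0.5333 / (2.5033 · 1.7512) = -0.5333 / 4.3838 = -0.1217
  r[C,C] = 1 (diagonal).

R is symmetric with unit diagonal. Assembling:

R = [[1, 0.4892, -0.0466],
 [0.4892, 1, -0.1217],
 [-0.0466, -0.1217, 1]]


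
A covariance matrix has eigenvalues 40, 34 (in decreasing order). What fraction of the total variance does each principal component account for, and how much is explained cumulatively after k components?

Step 1 — total variance = trace(Sigma) = Σ λ_i = 40 + 34 = 74.

Step 2 — fraction explained by component i = λ_i / Σ λ:
  PC1: 40/74 = 0.5405
  PC2: 34/74 = 0.4595

Step 3 — cumulative fraction after k components = (λ_1 + ... + λ_k) / Σ λ:
  k = 1: 40/74 = 0.5405
  k = 2: (40 + 34)/74 = 74/74 = 1

Summary (fraction, with percent):

explained: PC1 0.5405 (54.05%), PC2 0.4595 (45.95%);  cumulative: 0.5405, 1


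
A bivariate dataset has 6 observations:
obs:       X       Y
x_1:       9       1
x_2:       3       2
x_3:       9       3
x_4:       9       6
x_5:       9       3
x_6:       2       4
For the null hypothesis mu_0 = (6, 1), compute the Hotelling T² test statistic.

Step 1 — sample mean vector:
  mean(X) = (9 + 3 + 9 + 9 + 9 + 2) / 6 = 41/6 = 6.8333
  mean(Y) = (1 + 2 + 3 + 6 + 3 + 4) / 6 = 19/6 = 3.1667
  x̄ = (6.8333, 3.1667),  deviation x̄ - mu_0 = (6.8333, 3.1667) - (6, 1) = (0.8333, 2.1667).

Step 2 — sample covariance matrix, S[i,j] = (1/(n-1)) · Σ_k (x_{k,i} - mean_i) · (x_{k,j} - mean_j), divisor n-1 = 5:
  S[X,X] = ((2.1667)·(2.1667) + (-3.8333)·(-3.8333) + (2.1667)·(2.1667) + (2.1667)·(2.1667) + (2.1667)·(2.1667) + (-4.8333)·(-4.8333)) / 5 = 56.8333/5 = 11.3667
  S[X,Y] = ((2.1667)·(-2.1667) + (-3.8333)·(-1.1667) + (2.1667)·(-0.1667) + (2.1667)·(2.8333) + (2.1667)·(-0.1667) + (-4.8333)·(0.8333)) / 5 = 1.1667/5 = 0.2333
  S[Y,Y] = ((-2.1667)·(-2.1667) + (-1.1667)·(-1.1667) + (-0.1667)·(-0.1667) + (2.8333)·(2.8333) + (-0.1667)·(-0.1667) + (0.8333)·(0.8333)) / 5 = 14.8333/5 = 2.9667
  S = [[11.3667, 0.2333],
 [0.2333, 2.9667]].

Step 3 — invert S. det(S) = 11.3667·2.9667 - (0.2333)² = 33.6667.
  S^{-1} = (1/det) · [[d, -b], [-b, a]] = [[0.0881, -0.0069],
 [-0.0069, 0.3376]].

Step 4 — quadratic form (x̄ - mu_0)^T · S^{-1} · (x̄ - mu_0):
  S^{-1} · (x̄ - mu_0) = (0.0584, 0.7257),
  (x̄ - mu_0)^T · [...] = (0.8333)·(0.0584) + (2.1667)·(0.7257) = 1.6211.

Step 5 — scale by n: T² = 6 · 1.6211 = 9.7267.

T² ≈ 9.7267


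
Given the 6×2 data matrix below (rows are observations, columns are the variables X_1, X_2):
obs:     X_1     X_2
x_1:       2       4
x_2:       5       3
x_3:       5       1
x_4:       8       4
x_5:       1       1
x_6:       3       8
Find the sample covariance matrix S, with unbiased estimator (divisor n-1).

Step 1 — column means:
  mean(X_1) = (2 + 5 + 5 + 8 + 1 + 3) / 6 = 24/6 = 4
  mean(X_2) = (4 + 3 + 1 + 4 + 1 + 8) / 6 = 21/6 = 3.5

Step 2 — sample covariance S[i,j] = (1/(n-1)) · Σ_k (x_{k,i} - mean_i) · (x_{k,j} - mean_j), with n-1 = 5.
  S[X_1,X_1] = ((-2)·(-2) + (1)·(1) + (1)·(1) + (4)·(4) + (-3)·(-3) + (-1)·(-1)) / 5 = 32/5 = 6.4
  S[X_1,X_2] = ((-2)·(0.5) + (1)·(-0.5) + (1)·(-2.5) + (4)·(0.5) + (-3)·(-2.5) + (-1)·(4.5)) / 5 = 1/5 = 0.2
  S[X_2,X_2] = ((0.5)·(0.5) + (-0.5)·(-0.5) + (-2.5)·(-2.5) + (0.5)·(0.5) + (-2.5)·(-2.5) + (4.5)·(4.5)) / 5 = 33.5/5 = 6.7

S is symmetric (S[j,i] = S[i,j]). Assembling:

S = [[6.4, 0.2],
 [0.2, 6.7]]


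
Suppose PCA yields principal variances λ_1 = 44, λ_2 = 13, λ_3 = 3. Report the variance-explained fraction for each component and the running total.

Step 1 — total variance = trace(Sigma) = Σ λ_i = 44 + 13 + 3 = 60.

Step 2 — fraction explained by component i = λ_i / Σ λ:
  PC1: 44/60 = 0.7333
  PC2: 13/60 = 0.2167
  PC3: 3/60 = 0.05

Step 3 — cumulative fraction after k components = (λ_1 + ... + λ_k) / Σ λ:
  k = 1: 44/60 = 0.7333
  k = 2: (44 + 13)/60 = 57/60 = 0.95
  k = 3: (44 + 13 + 3)/60 = 60/60 = 1

Summary (fraction, with percent):

explained: PC1 0.7333 (73.33%), PC2 0.2167 (21.67%), PC3 0.05 (5%);  cumulative: 0.7333, 0.95, 1


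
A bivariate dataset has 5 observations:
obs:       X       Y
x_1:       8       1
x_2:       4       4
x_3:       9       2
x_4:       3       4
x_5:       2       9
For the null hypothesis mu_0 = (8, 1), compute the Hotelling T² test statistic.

Step 1 — sample mean vector:
  mean(X) = (8 + 4 + 9 + 3 + 2) / 5 = 26/5 = 5.2
  mean(Y) = (1 + 4 + 2 + 4 + 9) / 5 = 20/5 = 4
  x̄ = (5.2, 4),  deviation x̄ - mu_0 = (5.2, 4) - (8, 1) = (-2.8, 3).

Step 2 — sample covariance matrix, S[i,j] = (1/(n-1)) · Σ_k (x_{k,i} - mean_i) · (x_{k,j} - mean_j), divisor n-1 = 4:
  S[X,X] = ((2.8)·(2.8) + (-1.2)·(-1.2) + (3.8)·(3.8) + (-2.2)·(-2.2) + (-3.2)·(-3.2)) / 4 = 38.8/4 = 9.7
  S[X,Y] = ((2.8)·(-3) + (-1.2)·(0) + (3.8)·(-2) + (-2.2)·(0) + (-3.2)·(5)) / 4 = -32/4 = -8
  S[Y,Y] = ((-3)·(-3) + (0)·(0) + (-2)·(-2) + (0)·(0) + (5)·(5)) / 4 = 38/4 = 9.5
  S = [[9.7, -8],
 [-8, 9.5]].

Step 3 — invert S. det(S) = 9.7·9.5 - (-8)² = 28.15.
  S^{-1} = (1/det) · [[d, -b], [-b, a]] = [[0.3375, 0.2842],
 [0.2842, 0.3446]].

Step 4 — quadratic form (x̄ - mu_0)^T · S^{-1} · (x̄ - mu_0):
  S^{-1} · (x̄ - mu_0) = (-0.0924, 0.238),
  (x̄ - mu_0)^T · [...] = (-2.8)·(-0.0924) + (3)·(0.238) = 0.9726.

Step 5 — scale by n: T² = 5 · 0.9726 = 4.8632.

T² ≈ 4.8632


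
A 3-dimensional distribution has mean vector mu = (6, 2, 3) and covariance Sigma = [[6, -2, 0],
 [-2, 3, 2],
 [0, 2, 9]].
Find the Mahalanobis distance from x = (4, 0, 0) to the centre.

Step 1 — centre the observation: (x - mu) = (-2, -2, -3).

Step 2 — invert Sigma (cofactor / det for 3×3, or solve directly):
  Sigma^{-1} = [[0.2255, 0.1765, -0.0392],
 [0.1765, 0.5294, -0.1176],
 [-0.0392, -0.1176, 0.1373]].

Step 3 — form the quadratic (x - mu)^T · Sigma^{-1} · (x - mu):
  Sigma^{-1} · (x - mu) = (-0.6863, -1.0588, -0.098).
  (x - mu)^T · [Sigma^{-1} · (x - mu)] = (-2)·(-0.6863) + (-2)·(-1.0588) + (-3)·(-0.098) = 3.7843.

Step 4 — take square root: d = √(3.7843) ≈ 1.9453.

d(x, mu) = √(3.7843) ≈ 1.9453


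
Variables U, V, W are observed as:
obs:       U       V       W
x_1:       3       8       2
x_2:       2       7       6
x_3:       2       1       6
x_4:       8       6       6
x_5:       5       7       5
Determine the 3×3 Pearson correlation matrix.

Step 1 — column means:
  mean(U) = (3 + 2 + 2 + 8 + 5) / 5 = 20/5 = 4
  mean(V) = (8 + 7 + 1 + 6 + 7) / 5 = 29/5 = 5.8
  mean(W) = (2 + 6 + 6 + 6 + 5) / 5 = 25/5 = 5

Step 2 — sample variances and covariances s[i,j] = (1/(n-1)) · Σ_k (x_{k,i} - mean_i) · (x_{k,j} - mean_j), with n-1 = 4:
  s[U,U] = ((-1)·(-1) + (-2)·(-2) + (-2)·(-2) + (4)·(4) + (1)·(1)) / 4 = 26/4 = 6.5
  s[U,V] = ((-1)·(2.2) + (-2)·(1.2) + (-2)·(-4.8) + (4)·(0.2) + (1)·(1.2)) / 4 = 7/4 = 1.75
  s[U,W] = ((-1)·(-3) + (-2)·(1) + (-2)·(1) + (4)·(1) + (1)·(0)) / 4 = 3/4 = 0.75
  s[V,V] = ((2.2)·(2.2) + (1.2)·(1.2) + (-4.8)·(-4.8) + (0.2)·(0.2) + (1.2)·(1.2)) / 4 = 30.8/4 = 7.7
  s[V,W] = ((2.2)·(-3) + (1.2)·(1) + (-4.8)·(1) + (0.2)·(1) + (1.2)·(0)) / 4 = -10/4 = -2.5
  s[W,W] = ((-3)·(-3) + (1)·(1) + (1)·(1) + (1)·(1) + (0)·(0)) / 4 = 12/4 = 3
  Sample standard deviations s_i = √(s[i,i]):
  s(U) = √(6.5) = 2.5495
  s(V) = √(7.7) = 2.7749
  s(W) = √(3) = 1.7321

Step 3 — r_{ij} = s_{ij} / (s_i · s_j):
  r[U,U] = 1 (diagonal).
  r[U,V] = 1.75 / (2.5495 · 2.7749) = 1.75 / 7.0746 = 0.2474
  r[U,W] = 0.75 / (2.5495 · 1.7321) = 0.75 / 4.4159 = 0.1698
  r[V,V] = 1 (diagonal).
  r[V,W] = -2.5 / (2.7749 · 1.7321) = -2.5 / 4.8062 = -0.5202
  r[W,W] = 1 (diagonal).

R is symmetric with unit diagonal. Assembling:

R = [[1, 0.2474, 0.1698],
 [0.2474, 1, -0.5202],
 [0.1698, -0.5202, 1]]


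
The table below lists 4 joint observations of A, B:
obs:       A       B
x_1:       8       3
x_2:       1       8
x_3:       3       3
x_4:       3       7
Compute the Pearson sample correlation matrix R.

Step 1 — column means:
  mean(A) = (8 + 1 + 3 + 3) / 4 = 15/4 = 3.75
  mean(B) = (3 + 8 + 3 + 7) / 4 = 21/4 = 5.25

Step 2 — sample variances and covariances s[i,j] = (1/(n-1)) · Σ_k (x_{k,i} - mean_i) · (x_{k,j} - mean_j), with n-1 = 3:
  s[A,A] = ((4.25)·(4.25) + (-2.75)·(-2.75) + (-0.75)·(-0.75) + (-0.75)·(-0.75)) / 3 = 26.75/3 = 8.9167
  s[A,B] = ((4.25)·(-2.25) + (-2.75)·(2.75) + (-0.75)·(-2.25) + (-0.75)·(1.75)) / 3 = -16.75/3 = -5.5833
  s[B,B] = ((-2.25)·(-2.25) + (2.75)·(2.75) + (-2.25)·(-2.25) + (1.75)·(1.75)) / 3 = 20.75/3 = 6.9167
  Sample standard deviations s_i = √(s[i,i]):
  s(A) = √(8.9167) = 2.9861
  s(B) = √(6.9167) = 2.63

Step 3 — r_{ij} = s_{ij} / (s_i · s_j):
  r[A,A] = 1 (diagonal).
  r[A,B] = -5.5833 / (2.9861 · 2.63) = -5.5833 / 7.8533 = -0.711
  r[B,B] = 1 (diagonal).

R is symmetric with unit diagonal. Assembling:

R = [[1, -0.711],
 [-0.711, 1]]


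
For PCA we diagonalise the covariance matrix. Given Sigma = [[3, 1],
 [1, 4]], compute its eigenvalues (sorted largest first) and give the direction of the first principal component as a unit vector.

Step 1 — characteristic polynomial of 2×2 Sigma:
  det(Sigma - λI) = λ² - trace · λ + det = 0.
  trace = 3 + 4 = 7, det = 3·4 - (1)² = 11.
Step 2 — discriminant:
  Δ = trace² - 4·det = 49 - 44 = 5.
Step 3 — eigenvalues:
  λ = (trace ± √Δ)/2 = (7 ± 2.2361)/2,
  λ_1 = 4.618,  λ_2 = 2.382.

Step 4 — unit eigenvector for λ_1: solve (Sigma - λ_1 I)v = 0. First row:
  (3 - 4.618)·v_x + (1)·v_y = 0, i.e. (-1.618)·v_x + (1)·v_y = 0,
  so v ∝ (b, λ_1 - a) = (1, 1.618) = u.
  ||u|| = √((1)² + (1.618)²) = √(3.618) ≈ 1.9021,
  v_1 = u/||u|| ≈ (0.5257, 0.8507) (||v_1|| = 1).

λ_1 = 4.618,  λ_2 = 2.382;  v_1 ≈ (0.5257, 0.8507)


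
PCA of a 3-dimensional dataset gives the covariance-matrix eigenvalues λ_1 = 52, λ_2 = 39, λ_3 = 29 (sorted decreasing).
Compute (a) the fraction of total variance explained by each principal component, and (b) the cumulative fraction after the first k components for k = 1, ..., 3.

Step 1 — total variance = trace(Sigma) = Σ λ_i = 52 + 39 + 29 = 120.

Step 2 — fraction explained by component i = λ_i / Σ λ:
  PC1: 52/120 = 0.4333
  PC2: 39/120 = 0.325
  PC3: 29/120 = 0.2417

Step 3 — cumulative fraction after k components = (λ_1 + ... + λ_k) / Σ λ:
  k = 1: 52/120 = 0.4333
  k = 2: (52 + 39)/120 = 91/120 = 0.7583
  k = 3: (52 + 39 + 29)/120 = 120/120 = 1

Summary (fraction, with percent):

explained: PC1 0.4333 (43.33%), PC2 0.325 (32.5%), PC3 0.2417 (24.17%);  cumulative: 0.4333, 0.7583, 1


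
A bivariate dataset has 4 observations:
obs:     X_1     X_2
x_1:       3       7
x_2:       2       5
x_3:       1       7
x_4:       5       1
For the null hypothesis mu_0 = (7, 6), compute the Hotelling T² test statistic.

Step 1 — sample mean vector:
  mean(X_1) = (3 + 2 + 1 + 5) / 4 = 11/4 = 2.75
  mean(X_2) = (7 + 5 + 7 + 1) / 4 = 20/4 = 5
  x̄ = (2.75, 5),  deviation x̄ - mu_0 = (2.75, 5) - (7, 6) = (-4.25, -1).

Step 2 — sample covariance matrix, S[i,j] = (1/(n-1)) · Σ_k (x_{k,i} - mean_i) · (x_{k,j} - mean_j), divisor n-1 = 3:
  S[X_1,X_1] = ((0.25)·(0.25) + (-0.75)·(-0.75) + (-1.75)·(-1.75) + (2.25)·(2.25)) / 3 = 8.75/3 = 2.9167
  S[X_1,X_2] = ((0.25)·(2) + (-0.75)·(0) + (-1.75)·(2) + (2.25)·(-4)) / 3 = -12/3 = -4
  S[X_2,X_2] = ((2)·(2) + (0)·(0) + (2)·(2) + (-4)·(-4)) / 3 = 24/3 = 8
  S = [[2.9167, -4],
 [-4, 8]].

Step 3 — invert S. det(S) = 2.9167·8 - (-4)² = 7.3333.
  S^{-1} = (1/det) · [[d, -b], [-b, a]] = [[1.0909, 0.5455],
 [0.5455, 0.3977]].

Step 4 — quadratic form (x̄ - mu_0)^T · S^{-1} · (x̄ - mu_0):
  S^{-1} · (x̄ - mu_0) = (-5.1818, -2.7159),
  (x̄ - mu_0)^T · [...] = (-4.25)·(-5.1818) + (-1)·(-2.7159) = 24.7386.

Step 5 — scale by n: T² = 4 · 24.7386 = 98.9545.

T² ≈ 98.9545


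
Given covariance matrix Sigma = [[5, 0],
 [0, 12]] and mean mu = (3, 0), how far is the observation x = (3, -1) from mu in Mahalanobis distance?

Step 1 — centre the observation: (x - mu) = (0, -1).

Step 2 — invert Sigma. det(Sigma) = 5·12 - (0)² = 60.
  Sigma^{-1} = (1/det) · [[d, -b], [-b, a]] = [[0.2, 0],
 [0, 0.0833]].

Step 3 — form the quadratic (x - mu)^T · Sigma^{-1} · (x - mu):
  Sigma^{-1} · (x - mu) = (0, -0.0833).
  (x - mu)^T · [Sigma^{-1} · (x - mu)] = (0)·(0) + (-1)·(-0.0833) = 0.0833.

Step 4 — take square root: d = √(0.0833) ≈ 0.2887.

d(x, mu) = √(0.0833) ≈ 0.2887


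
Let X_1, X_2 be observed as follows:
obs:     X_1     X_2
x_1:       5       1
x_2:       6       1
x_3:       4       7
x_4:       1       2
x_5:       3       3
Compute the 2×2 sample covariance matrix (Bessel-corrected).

Step 1 — column means:
  mean(X_1) = (5 + 6 + 4 + 1 + 3) / 5 = 19/5 = 3.8
  mean(X_2) = (1 + 1 + 7 + 2 + 3) / 5 = 14/5 = 2.8

Step 2 — sample covariance S[i,j] = (1/(n-1)) · Σ_k (x_{k,i} - mean_i) · (x_{k,j} - mean_j), with n-1 = 4.
  S[X_1,X_1] = ((1.2)·(1.2) + (2.2)·(2.2) + (0.2)·(0.2) + (-2.8)·(-2.8) + (-0.8)·(-0.8)) / 4 = 14.8/4 = 3.7
  S[X_1,X_2] = ((1.2)·(-1.8) + (2.2)·(-1.8) + (0.2)·(4.2) + (-2.8)·(-0.8) + (-0.8)·(0.2)) / 4 = -3.2/4 = -0.8
  S[X_2,X_2] = ((-1.8)·(-1.8) + (-1.8)·(-1.8) + (4.2)·(4.2) + (-0.8)·(-0.8) + (0.2)·(0.2)) / 4 = 24.8/4 = 6.2

S is symmetric (S[j,i] = S[i,j]). Assembling:

S = [[3.7, -0.8],
 [-0.8, 6.2]]


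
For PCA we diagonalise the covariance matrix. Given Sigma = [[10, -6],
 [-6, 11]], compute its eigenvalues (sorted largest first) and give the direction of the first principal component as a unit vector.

Step 1 — characteristic polynomial of 2×2 Sigma:
  det(Sigma - λI) = λ² - trace · λ + det = 0.
  trace = 10 + 11 = 21, det = 10·11 - (-6)² = 74.
Step 2 — discriminant:
  Δ = trace² - 4·det = 441 - 296 = 145.
Step 3 — eigenvalues:
  λ = (trace ± √Δ)/2 = (21 ± 12.0416)/2,
  λ_1 = 16.5208,  λ_2 = 4.4792.

Step 4 — unit eigenvector for λ_1: solve (Sigma - λ_1 I)v = 0. First row:
  (10 - 16.5208)·v_x + (-6)·v_y = 0, i.e. (-6.5208)·v_x + (-6)·v_y = 0,
  so v ∝ (b, λ_1 - a) = (-6, 6.5208); multiply by -1 so the first entry is positive: u = (6, -6.5208).
  ||u|| = √((6)² + (-6.5208)²) = √(78.5208) ≈ 8.8612,
  v_1 = u/||u|| ≈ (0.6771, -0.7359) (||v_1|| = 1).

λ_1 = 16.5208,  λ_2 = 4.4792;  v_1 ≈ (0.6771, -0.7359)


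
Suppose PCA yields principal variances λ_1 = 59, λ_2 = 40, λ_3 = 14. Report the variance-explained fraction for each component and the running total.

Step 1 — total variance = trace(Sigma) = Σ λ_i = 59 + 40 + 14 = 113.

Step 2 — fraction explained by component i = λ_i / Σ λ:
  PC1: 59/113 = 0.5221
  PC2: 40/113 = 0.354
  PC3: 14/113 = 0.1239

Step 3 — cumulative fraction after k components = (λ_1 + ... + λ_k) / Σ λ:
  k = 1: 59/113 = 0.5221
  k = 2: (59 + 40)/113 = 99/113 = 0.8761
  k = 3: (59 + 40 + 14)/113 = 113/113 = 1

Summary (fraction, with percent):

explained: PC1 0.5221 (52.21%), PC2 0.354 (35.4%), PC3 0.1239 (12.39%);  cumulative: 0.5221, 0.8761, 1


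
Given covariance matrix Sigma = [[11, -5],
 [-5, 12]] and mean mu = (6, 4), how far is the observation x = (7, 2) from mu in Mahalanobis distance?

Step 1 — centre the observation: (x - mu) = (1, -2).

Step 2 — invert Sigma. det(Sigma) = 11·12 - (-5)² = 107.
  Sigma^{-1} = (1/det) · [[d, -b], [-b, a]] = [[0.1121, 0.0467],
 [0.0467, 0.1028]].

Step 3 — form the quadratic (x - mu)^T · Sigma^{-1} · (x - mu):
  Sigma^{-1} · (x - mu) = (0.0187, -0.1589).
  (x - mu)^T · [Sigma^{-1} · (x - mu)] = (1)·(0.0187) + (-2)·(-0.1589) = 0.3364.

Step 4 — take square root: d = √(0.3364) ≈ 0.58.

d(x, mu) = √(0.3364) ≈ 0.58


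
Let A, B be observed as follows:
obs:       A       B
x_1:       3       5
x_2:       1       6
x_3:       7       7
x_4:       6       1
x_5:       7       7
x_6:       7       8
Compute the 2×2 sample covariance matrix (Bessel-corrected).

Step 1 — column means:
  mean(A) = (3 + 1 + 7 + 6 + 7 + 7) / 6 = 31/6 = 5.1667
  mean(B) = (5 + 6 + 7 + 1 + 7 + 8) / 6 = 34/6 = 5.6667

Step 2 — sample covariance S[i,j] = (1/(n-1)) · Σ_k (x_{k,i} - mean_i) · (x_{k,j} - mean_j), with n-1 = 5.
  S[A,A] = ((-2.1667)·(-2.1667) + (-4.1667)·(-4.1667) + (1.8333)·(1.8333) + (0.8333)·(0.8333) + (1.8333)·(1.8333) + (1.8333)·(1.8333)) / 5 = 32.8333/5 = 6.5667
  S[A,B] = ((-2.1667)·(-0.6667) + (-4.1667)·(0.3333) + (1.8333)·(1.3333) + (0.8333)·(-4.6667) + (1.8333)·(1.3333) + (1.8333)·(2.3333)) / 5 = 5.3333/5 = 1.0667
  S[B,B] = ((-0.6667)·(-0.6667) + (0.3333)·(0.3333) + (1.3333)·(1.3333) + (-4.6667)·(-4.6667) + (1.3333)·(1.3333) + (2.3333)·(2.3333)) / 5 = 31.3333/5 = 6.2667

S is symmetric (S[j,i] = S[i,j]). Assembling:

S = [[6.5667, 1.0667],
 [1.0667, 6.2667]]


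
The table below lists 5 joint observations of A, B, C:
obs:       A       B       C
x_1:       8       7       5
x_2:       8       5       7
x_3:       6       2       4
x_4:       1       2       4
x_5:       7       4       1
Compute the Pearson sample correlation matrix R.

Step 1 — column means:
  mean(A) = (8 + 8 + 6 + 1 + 7) / 5 = 30/5 = 6
  mean(B) = (7 + 5 + 2 + 2 + 4) / 5 = 20/5 = 4
  mean(C) = (5 + 7 + 4 + 4 + 1) / 5 = 21/5 = 4.2

Step 2 — sample variances and covariances s[i,j] = (1/(n-1)) · Σ_k (x_{k,i} - mean_i) · (x_{k,j} - mean_j), with n-1 = 4:
  s[A,A] = ((2)·(2) + (2)·(2) + (0)·(0) + (-5)·(-5) + (1)·(1)) / 4 = 34/4 = 8.5
  s[A,B] = ((2)·(3) + (2)·(1) + (0)·(-2) + (-5)·(-2) + (1)·(0)) / 4 = 18/4 = 4.5
  s[A,C] = ((2)·(0.8) + (2)·(2.8) + (0)·(-0.2) + (-5)·(-0.2) + (1)·(-3.2)) / 4 = 5/4 = 1.25
  s[B,B] = ((3)·(3) + (1)·(1) + (-2)·(-2) + (-2)·(-2) + (0)·(0)) / 4 = 18/4 = 4.5
  s[B,C] = ((3)·(0.8) + (1)·(2.8) + (-2)·(-0.2) + (-2)·(-0.2) + (0)·(-3.2)) / 4 = 6/4 = 1.5
  s[C,C] = ((0.8)·(0.8) + (2.8)·(2.8) + (-0.2)·(-0.2) + (-0.2)·(-0.2) + (-3.2)·(-3.2)) / 4 = 18.8/4 = 4.7
  Sample standard deviations s_i = √(s[i,i]):
  s(A) = √(8.5) = 2.9155
  s(B) = √(4.5) = 2.1213
  s(C) = √(4.7) = 2.1679

Step 3 — r_{ij} = s_{ij} / (s_i · s_j):
  r[A,A] = 1 (diagonal).
  r[A,B] = 4.5 / (2.9155 · 2.1213) = 4.5 / 6.1847 = 0.7276
  r[A,C] = 1.25 / (2.9155 · 2.1679) = 1.25 / 6.3206 = 0.1978
  r[B,B] = 1 (diagonal).
  r[B,C] = 1.5 / (2.1213 · 2.1679) = 1.5 / 4.5989 = 0.3262
  r[C,C] = 1 (diagonal).

R is symmetric with unit diagonal. Assembling:

R = [[1, 0.7276, 0.1978],
 [0.7276, 1, 0.3262],
 [0.1978, 0.3262, 1]]


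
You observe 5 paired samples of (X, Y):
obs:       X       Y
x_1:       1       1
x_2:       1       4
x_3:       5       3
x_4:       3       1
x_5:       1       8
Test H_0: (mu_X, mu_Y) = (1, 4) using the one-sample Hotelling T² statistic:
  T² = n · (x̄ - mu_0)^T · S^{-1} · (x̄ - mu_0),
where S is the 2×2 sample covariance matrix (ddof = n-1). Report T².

Step 1 — sample mean vector:
  mean(X) = (1 + 1 + 5 + 3 + 1) / 5 = 11/5 = 2.2
  mean(Y) = (1 + 4 + 3 + 1 + 8) / 5 = 17/5 = 3.4
  x̄ = (2.2, 3.4),  deviation x̄ - mu_0 = (2.2, 3.4) - (1, 4) = (1.2, -0.6).

Step 2 — sample covariance matrix, S[i,j] = (1/(n-1)) · Σ_k (x_{k,i} - mean_i) · (x_{k,j} - mean_j), divisor n-1 = 4:
  S[X,X] = ((-1.2)·(-1.2) + (-1.2)·(-1.2) + (2.8)·(2.8) + (0.8)·(0.8) + (-1.2)·(-1.2)) / 4 = 12.8/4 = 3.2
  S[X,Y] = ((-1.2)·(-2.4) + (-1.2)·(0.6) + (2.8)·(-0.4) + (0.8)·(-2.4) + (-1.2)·(4.6)) / 4 = -6.4/4 = -1.6
  S[Y,Y] = ((-2.4)·(-2.4) + (0.6)·(0.6) + (-0.4)·(-0.4) + (-2.4)·(-2.4) + (4.6)·(4.6)) / 4 = 33.2/4 = 8.3
  S = [[3.2, -1.6],
 [-1.6, 8.3]].

Step 3 — invert S. det(S) = 3.2·8.3 - (-1.6)² = 24.
  S^{-1} = (1/det) · [[d, -b], [-b, a]] = [[0.3458, 0.0667],
 [0.0667, 0.1333]].

Step 4 — quadratic form (x̄ - mu_0)^T · S^{-1} · (x̄ - mu_0):
  S^{-1} · (x̄ - mu_0) = (0.375, 0),
  (x̄ - mu_0)^T · [...] = (1.2)·(0.375) + (-0.6)·(0) = 0.45.

Step 5 — scale by n: T² = 5 · 0.45 = 2.25.

T² ≈ 2.25


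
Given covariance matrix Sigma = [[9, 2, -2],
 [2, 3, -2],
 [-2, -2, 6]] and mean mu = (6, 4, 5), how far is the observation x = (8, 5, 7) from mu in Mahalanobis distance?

Step 1 — centre the observation: (x - mu) = (2, 1, 2).

Step 2 — invert Sigma (cofactor / det for 3×3, or solve directly):
  Sigma^{-1} = [[0.1321, -0.0755, 0.0189],
 [-0.0755, 0.4717, 0.1321],
 [0.0189, 0.1321, 0.217]].

Step 3 — form the quadratic (x - mu)^T · Sigma^{-1} · (x - mu):
  Sigma^{-1} · (x - mu) = (0.2264, 0.5849, 0.6038).
  (x - mu)^T · [Sigma^{-1} · (x - mu)] = (2)·(0.2264) + (1)·(0.5849) + (2)·(0.6038) = 2.2453.

Step 4 — take square root: d = √(2.2453) ≈ 1.4984.

d(x, mu) = √(2.2453) ≈ 1.4984


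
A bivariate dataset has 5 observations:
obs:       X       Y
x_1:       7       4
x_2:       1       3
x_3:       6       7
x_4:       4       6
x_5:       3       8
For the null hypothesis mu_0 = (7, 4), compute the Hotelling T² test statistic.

Step 1 — sample mean vector:
  mean(X) = (7 + 1 + 6 + 4 + 3) / 5 = 21/5 = 4.2
  mean(Y) = (4 + 3 + 7 + 6 + 8) / 5 = 28/5 = 5.6
  x̄ = (4.2, 5.6),  deviation x̄ - mu_0 = (4.2, 5.6) - (7, 4) = (-2.8, 1.6).

Step 2 — sample covariance matrix, S[i,j] = (1/(n-1)) · Σ_k (x_{k,i} - mean_i) · (x_{k,j} - mean_j), divisor n-1 = 4:
  S[X,X] = ((2.8)·(2.8) + (-3.2)·(-3.2) + (1.8)·(1.8) + (-0.2)·(-0.2) + (-1.2)·(-1.2)) / 4 = 22.8/4 = 5.7
  S[X,Y] = ((2.8)·(-1.6) + (-3.2)·(-2.6) + (1.8)·(1.4) + (-0.2)·(0.4) + (-1.2)·(2.4)) / 4 = 3.4/4 = 0.85
  S[Y,Y] = ((-1.6)·(-1.6) + (-2.6)·(-2.6) + (1.4)·(1.4) + (0.4)·(0.4) + (2.4)·(2.4)) / 4 = 17.2/4 = 4.3
  S = [[5.7, 0.85],
 [0.85, 4.3]].

Step 3 — invert S. det(S) = 5.7·4.3 - (0.85)² = 23.7875.
  S^{-1} = (1/det) · [[d, -b], [-b, a]] = [[0.1808, -0.0357],
 [-0.0357, 0.2396]].

Step 4 — quadratic form (x̄ - mu_0)^T · S^{-1} · (x̄ - mu_0):
  S^{-1} · (x̄ - mu_0) = (-0.5633, 0.4834),
  (x̄ - mu_0)^T · [...] = (-2.8)·(-0.5633) + (1.6)·(0.4834) = 2.3508.

Step 5 — scale by n: T² = 5 · 2.3508 = 11.7541.

T² ≈ 11.7541


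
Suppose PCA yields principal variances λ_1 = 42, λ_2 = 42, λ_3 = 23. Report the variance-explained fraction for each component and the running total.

Step 1 — total variance = trace(Sigma) = Σ λ_i = 42 + 42 + 23 = 107.

Step 2 — fraction explained by component i = λ_i / Σ λ:
  PC1: 42/107 = 0.3925
  PC2: 42/107 = 0.3925
  PC3: 23/107 = 0.215

Step 3 — cumulative fraction after k components = (λ_1 + ... + λ_k) / Σ λ:
  k = 1: 42/107 = 0.3925
  k = 2: (42 + 42)/107 = 84/107 = 0.785
  k = 3: (42 + 42 + 23)/107 = 107/107 = 1

Summary (fraction, with percent):

explained: PC1 0.3925 (39.25%), PC2 0.3925 (39.25%), PC3 0.215 (21.5%);  cumulative: 0.3925, 0.785, 1


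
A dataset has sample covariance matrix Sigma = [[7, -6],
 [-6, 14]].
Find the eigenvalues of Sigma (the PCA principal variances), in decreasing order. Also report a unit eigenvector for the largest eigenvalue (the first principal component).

Step 1 — characteristic polynomial of 2×2 Sigma:
  det(Sigma - λI) = λ² - trace · λ + det = 0.
  trace = 7 + 14 = 21, det = 7·14 - (-6)² = 62.
Step 2 — discriminant:
  Δ = trace² - 4·det = 441 - 248 = 193.
Step 3 — eigenvalues:
  λ = (trace ± √Δ)/2 = (21 ± 13.8924)/2,
  λ_1 = 17.4462,  λ_2 = 3.5538.

Step 4 — unit eigenvector for λ_1: solve (Sigma - λ_1 I)v = 0. First row:
  (7 - 17.4462)·v_x + (-6)·v_y = 0, i.e. (-10.4462)·v_x + (-6)·v_y = 0,
  so v ∝ (b, λ_1 - a) = (-6, 10.4462); multiply by -1 so the first entry is positive: u = (6, -10.4462).
  ||u|| = √((6)² + (-10.4462)²) = √(145.1236) ≈ 12.0467,
  v_1 = u/||u|| ≈ (0.4981, -0.8671) (||v_1|| = 1).

λ_1 = 17.4462,  λ_2 = 3.5538;  v_1 ≈ (0.4981, -0.8671)


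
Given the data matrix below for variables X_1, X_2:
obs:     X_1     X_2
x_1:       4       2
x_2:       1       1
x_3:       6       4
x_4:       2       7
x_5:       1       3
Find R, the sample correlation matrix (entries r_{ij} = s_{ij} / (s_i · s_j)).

Step 1 — column means:
  mean(X_1) = (4 + 1 + 6 + 2 + 1) / 5 = 14/5 = 2.8
  mean(X_2) = (2 + 1 + 4 + 7 + 3) / 5 = 17/5 = 3.4

Step 2 — sample variances and covariances s[i,j] = (1/(n-1)) · Σ_k (x_{k,i} - mean_i) · (x_{k,j} - mean_j), with n-1 = 4:
  s[X_1,X_1] = ((1.2)·(1.2) + (-1.8)·(-1.8) + (3.2)·(3.2) + (-0.8)·(-0.8) + (-1.8)·(-1.8)) / 4 = 18.8/4 = 4.7
  s[X_1,X_2] = ((1.2)·(-1.4) + (-1.8)·(-2.4) + (3.2)·(0.6) + (-0.8)·(3.6) + (-1.8)·(-0.4)) / 4 = 2.4/4 = 0.6
  s[X_2,X_2] = ((-1.4)·(-1.4) + (-2.4)·(-2.4) + (0.6)·(0.6) + (3.6)·(3.6) + (-0.4)·(-0.4)) / 4 = 21.2/4 = 5.3
  Sample standard deviations s_i = √(s[i,i]):
  s(X_1) = √(4.7) = 2.1679
  s(X_2) = √(5.3) = 2.3022

Step 3 — r_{ij} = s_{ij} / (s_i · s_j):
  r[X_1,X_1] = 1 (diagonal).
  r[X_1,X_2] = 0.6 / (2.1679 · 2.3022) = 0.6 / 4.991 = 0.1202
  r[X_2,X_2] = 1 (diagonal).

R is symmetric with unit diagonal. Assembling:

R = [[1, 0.1202],
 [0.1202, 1]]


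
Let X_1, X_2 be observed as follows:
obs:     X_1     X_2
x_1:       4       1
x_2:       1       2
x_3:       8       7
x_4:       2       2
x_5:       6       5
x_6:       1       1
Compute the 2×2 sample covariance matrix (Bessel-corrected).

Step 1 — column means:
  mean(X_1) = (4 + 1 + 8 + 2 + 6 + 1) / 6 = 22/6 = 3.6667
  mean(X_2) = (1 + 2 + 7 + 2 + 5 + 1) / 6 = 18/6 = 3

Step 2 — sample covariance S[i,j] = (1/(n-1)) · Σ_k (x_{k,i} - mean_i) · (x_{k,j} - mean_j), with n-1 = 5.
  S[X_1,X_1] = ((0.3333)·(0.3333) + (-2.6667)·(-2.6667) + (4.3333)·(4.3333) + (-1.6667)·(-1.6667) + (2.3333)·(2.3333) + (-2.6667)·(-2.6667)) / 5 = 41.3333/5 = 8.2667
  S[X_1,X_2] = ((0.3333)·(-2) + (-2.6667)·(-1) + (4.3333)·(4) + (-1.6667)·(-1) + (2.3333)·(2) + (-2.6667)·(-2)) / 5 = 31/5 = 6.2
  S[X_2,X_2] = ((-2)·(-2) + (-1)·(-1) + (4)·(4) + (-1)·(-1) + (2)·(2) + (-2)·(-2)) / 5 = 30/5 = 6

S is symmetric (S[j,i] = S[i,j]). Assembling:

S = [[8.2667, 6.2],
 [6.2, 6]]


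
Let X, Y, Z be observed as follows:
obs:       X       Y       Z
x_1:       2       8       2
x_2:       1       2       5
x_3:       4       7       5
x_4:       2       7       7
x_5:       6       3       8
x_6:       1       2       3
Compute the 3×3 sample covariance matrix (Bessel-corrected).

Step 1 — column means:
  mean(X) = (2 + 1 + 4 + 2 + 6 + 1) / 6 = 16/6 = 2.6667
  mean(Y) = (8 + 2 + 7 + 7 + 3 + 2) / 6 = 29/6 = 4.8333
  mean(Z) = (2 + 5 + 5 + 7 + 8 + 3) / 6 = 30/6 = 5

Step 2 — sample covariance S[i,j] = (1/(n-1)) · Σ_k (x_{k,i} - mean_i) · (x_{k,j} - mean_j), with n-1 = 5.
  S[X,X] = ((-0.6667)·(-0.6667) + (-1.6667)·(-1.6667) + (1.3333)·(1.3333) + (-0.6667)·(-0.6667) + (3.3333)·(3.3333) + (-1.6667)·(-1.6667)) / 5 = 19.3333/5 = 3.8667
  S[X,Y] = ((-0.6667)·(3.1667) + (-1.6667)·(-2.8333) + (1.3333)·(2.1667) + (-0.6667)·(2.1667) + (3.3333)·(-1.8333) + (-1.6667)·(-2.8333)) / 5 = 2.6667/5 = 0.5333
  S[X,Z] = ((-0.6667)·(-3) + (-1.6667)·(0) + (1.3333)·(0) + (-0.6667)·(2) + (3.3333)·(3) + (-1.6667)·(-2)) / 5 = 14/5 = 2.8
  S[Y,Y] = ((3.1667)·(3.1667) + (-2.8333)·(-2.8333) + (2.1667)·(2.1667) + (2.1667)·(2.1667) + (-1.8333)·(-1.8333) + (-2.8333)·(-2.8333)) / 5 = 38.8333/5 = 7.7667
  S[Y,Z] = ((3.1667)·(-3) + (-2.8333)·(0) + (2.1667)·(0) + (2.1667)·(2) + (-1.8333)·(3) + (-2.8333)·(-2)) / 5 = -5/5 = -1
  S[Z,Z] = ((-3)·(-3) + (0)·(0) + (0)·(0) + (2)·(2) + (3)·(3) + (-2)·(-2)) / 5 = 26/5 = 5.2

S is symmetric (S[j,i] = S[i,j]). Assembling:

S = [[3.8667, 0.5333, 2.8],
 [0.5333, 7.7667, -1],
 [2.8, -1, 5.2]]


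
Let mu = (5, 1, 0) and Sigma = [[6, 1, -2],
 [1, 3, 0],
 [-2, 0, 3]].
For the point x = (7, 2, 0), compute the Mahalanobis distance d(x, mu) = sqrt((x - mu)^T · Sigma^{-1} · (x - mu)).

Step 1 — centre the observation: (x - mu) = (2, 1, 0).

Step 2 — invert Sigma (cofactor / det for 3×3, or solve directly):
  Sigma^{-1} = [[0.2308, -0.0769, 0.1538],
 [-0.0769, 0.359, -0.0513],
 [0.1538, -0.0513, 0.4359]].

Step 3 — form the quadratic (x - mu)^T · Sigma^{-1} · (x - mu):
  Sigma^{-1} · (x - mu) = (0.3846, 0.2051, 0.2564).
  (x - mu)^T · [Sigma^{-1} · (x - mu)] = (2)·(0.3846) + (1)·(0.2051) + (0)·(0.2564) = 0.9744.

Step 4 — take square root: d = √(0.9744) ≈ 0.9871.

d(x, mu) = √(0.9744) ≈ 0.9871


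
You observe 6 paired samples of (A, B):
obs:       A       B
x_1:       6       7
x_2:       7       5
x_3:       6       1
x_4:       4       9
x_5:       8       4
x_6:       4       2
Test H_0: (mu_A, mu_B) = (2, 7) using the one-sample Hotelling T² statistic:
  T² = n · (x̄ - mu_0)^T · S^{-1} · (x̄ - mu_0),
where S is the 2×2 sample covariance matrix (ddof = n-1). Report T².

Step 1 — sample mean vector:
  mean(A) = (6 + 7 + 6 + 4 + 8 + 4) / 6 = 35/6 = 5.8333
  mean(B) = (7 + 5 + 1 + 9 + 4 + 2) / 6 = 28/6 = 4.6667
  x̄ = (5.8333, 4.6667),  deviation x̄ - mu_0 = (5.8333, 4.6667) - (2, 7) = (3.8333, -2.3333).

Step 2 — sample covariance matrix, S[i,j] = (1/(n-1)) · Σ_k (x_{k,i} - mean_i) · (x_{k,j} - mean_j), divisor n-1 = 5:
  S[A,A] = ((0.1667)·(0.1667) + (1.1667)·(1.1667) + (0.1667)·(0.1667) + (-1.8333)·(-1.8333) + (2.1667)·(2.1667) + (-1.8333)·(-1.8333)) / 5 = 12.8333/5 = 2.5667
  S[A,B] = ((0.1667)·(2.3333) + (1.1667)·(0.3333) + (0.1667)·(-3.6667) + (-1.8333)·(4.3333) + (2.1667)·(-0.6667) + (-1.8333)·(-2.6667)) / 5 = -4.3333/5 = -0.8667
  S[B,B] = ((2.3333)·(2.3333) + (0.3333)·(0.3333) + (-3.6667)·(-3.6667) + (4.3333)·(4.3333) + (-0.6667)·(-0.6667) + (-2.6667)·(-2.6667)) / 5 = 45.3333/5 = 9.0667
  S = [[2.5667, -0.8667],
 [-0.8667, 9.0667]].

Step 3 — invert S. det(S) = 2.5667·9.0667 - (-0.8667)² = 22.52.
  S^{-1} = (1/det) · [[d, -b], [-b, a]] = [[0.4026, 0.0385],
 [0.0385, 0.114]].

Step 4 — quadratic form (x̄ - mu_0)^T · S^{-1} · (x̄ - mu_0):
  S^{-1} · (x̄ - mu_0) = (1.4535, -0.1184),
  (x̄ - mu_0)^T · [...] = (3.8333)·(1.4535) + (-2.3333)·(-0.1184) = 5.8481.

Step 5 — scale by n: T² = 6 · 5.8481 = 35.0888.

T² ≈ 35.0888


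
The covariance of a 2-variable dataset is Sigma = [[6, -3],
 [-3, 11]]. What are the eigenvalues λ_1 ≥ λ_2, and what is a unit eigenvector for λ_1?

Step 1 — characteristic polynomial of 2×2 Sigma:
  det(Sigma - λI) = λ² - trace · λ + det = 0.
  trace = 6 + 11 = 17, det = 6·11 - (-3)² = 57.
Step 2 — discriminant:
  Δ = trace² - 4·det = 289 - 228 = 61.
Step 3 — eigenvalues:
  λ = (trace ± √Δ)/2 = (17 ± 7.8102)/2,
  λ_1 = 12.4051,  λ_2 = 4.5949.

Step 4 — unit eigenvector for λ_1: solve (Sigma - λ_1 I)v = 0. First row:
  (6 - 12.4051)·v_x + (-3)·v_y = 0, i.e. (-6.4051)·v_x + (-3)·v_y = 0,
  so v ∝ (b, λ_1 - a) = (-3, 6.4051); multiply by -1 so the first entry is positive: u = (3, -6.4051).
  ||u|| = √((3)² + (-6.4051)²) = √(50.0256) ≈ 7.0729,
  v_1 = u/||u|| ≈ (0.4242, -0.9056) (||v_1|| = 1).

λ_1 = 12.4051,  λ_2 = 4.5949;  v_1 ≈ (0.4242, -0.9056)


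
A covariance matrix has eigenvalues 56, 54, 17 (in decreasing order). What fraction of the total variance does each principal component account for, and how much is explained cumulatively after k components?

Step 1 — total variance = trace(Sigma) = Σ λ_i = 56 + 54 + 17 = 127.

Step 2 — fraction explained by component i = λ_i / Σ λ:
  PC1: 56/127 = 0.4409
  PC2: 54/127 = 0.4252
  PC3: 17/127 = 0.1339

Step 3 — cumulative fraction after k components = (λ_1 + ... + λ_k) / Σ λ:
  k = 1: 56/127 = 0.4409
  k = 2: (56 + 54)/127 = 110/127 = 0.8661
  k = 3: (56 + 54 + 17)/127 = 127/127 = 1

Summary (fraction, with percent):

explained: PC1 0.4409 (44.09%), PC2 0.4252 (42.52%), PC3 0.1339 (13.39%);  cumulative: 0.4409, 0.8661, 1


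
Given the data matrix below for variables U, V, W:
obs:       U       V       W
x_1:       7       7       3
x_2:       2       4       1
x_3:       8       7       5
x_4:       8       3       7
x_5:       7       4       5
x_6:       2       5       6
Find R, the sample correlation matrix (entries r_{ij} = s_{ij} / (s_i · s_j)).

Step 1 — column means:
  mean(U) = (7 + 2 + 8 + 8 + 7 + 2) / 6 = 34/6 = 5.6667
  mean(V) = (7 + 4 + 7 + 3 + 4 + 5) / 6 = 30/6 = 5
  mean(W) = (3 + 1 + 5 + 7 + 5 + 6) / 6 = 27/6 = 4.5

Step 2 — sample variances and covariances s[i,j] = (1/(n-1)) · Σ_k (x_{k,i} - mean_i) · (x_{k,j} - mean_j), with n-1 = 5:
  s[U,U] = ((1.3333)·(1.3333) + (-3.6667)·(-3.6667) + (2.3333)·(2.3333) + (2.3333)·(2.3333) + (1.3333)·(1.3333) + (-3.6667)·(-3.6667)) / 5 = 41.3333/5 = 8.2667
  s[U,V] = ((1.3333)·(2) + (-3.6667)·(-1) + (2.3333)·(2) + (2.3333)·(-2) + (1.3333)·(-1) + (-3.6667)·(0)) / 5 = 5/5 = 1
  s[U,W] = ((1.3333)·(-1.5) + (-3.6667)·(-3.5) + (2.3333)·(0.5) + (2.3333)·(2.5) + (1.3333)·(0.5) + (-3.6667)·(1.5)) / 5 = 13/5 = 2.6
  s[V,V] = ((2)·(2) + (-1)·(-1) + (2)·(2) + (-2)·(-2) + (-1)·(-1) + (0)·(0)) / 5 = 14/5 = 2.8
  s[V,W] = ((2)·(-1.5) + (-1)·(-3.5) + (2)·(0.5) + (-2)·(2.5) + (-1)·(0.5) + (0)·(1.5)) / 5 = -4/5 = -0.8
  s[W,W] = ((-1.5)·(-1.5) + (-3.5)·(-3.5) + (0.5)·(0.5) + (2.5)·(2.5) + (0.5)·(0.5) + (1.5)·(1.5)) / 5 = 23.5/5 = 4.7
  Sample standard deviations s_i = √(s[i,i]):
  s(U) = √(8.2667) = 2.8752
  s(V) = √(2.8) = 1.6733
  s(W) = √(4.7) = 2.1679

Step 3 — r_{ij} = s_{ij} / (s_i · s_j):
  r[U,U] = 1 (diagonal).
  r[U,V] = 1 / (2.8752 · 1.6733) = 1 / 4.8111 = 0.2079
  r[U,W] = 2.6 / (2.8752 · 2.1679) = 2.6 / 6.2332 = 0.4171
  r[V,V] = 1 (diagonal).
  r[V,W] = -0.8 / (1.6733 · 2.1679) = -0.8 / 3.6277 = -0.2205
  r[W,W] = 1 (diagonal).

R is symmetric with unit diagonal. Assembling:

R = [[1, 0.2079, 0.4171],
 [0.2079, 1, -0.2205],
 [0.4171, -0.2205, 1]]
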